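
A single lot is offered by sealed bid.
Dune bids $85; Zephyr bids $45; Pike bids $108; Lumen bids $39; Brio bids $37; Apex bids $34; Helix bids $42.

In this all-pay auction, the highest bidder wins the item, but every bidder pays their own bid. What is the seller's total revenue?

Bids in order: 108 (Pike) > 85 (Dune) > 45 (Zephyr) > 42 (Helix) > 39 (Lumen) > 37 (Brio) > …
Pike wins with the top bid; all bids are sunk regardless.
Every bidder forfeits their bid regardless of winning.
Revenue = 85 + 45 + 108 + 39 + 37 + 34 + 42 = $390.

Total revenue: $390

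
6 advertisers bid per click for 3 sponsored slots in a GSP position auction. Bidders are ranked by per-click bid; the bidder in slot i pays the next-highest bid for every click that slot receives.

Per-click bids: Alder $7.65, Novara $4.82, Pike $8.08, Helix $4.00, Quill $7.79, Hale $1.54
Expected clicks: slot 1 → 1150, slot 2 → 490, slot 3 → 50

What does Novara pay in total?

Sorting advertisers: $8.08 (Pike) > $7.79 (Quill) > $7.65 (Alder) > $4.82 (Novara) > …
Novara ranks below slot 3 → no slot, pays nothing.

Novara pays $0.00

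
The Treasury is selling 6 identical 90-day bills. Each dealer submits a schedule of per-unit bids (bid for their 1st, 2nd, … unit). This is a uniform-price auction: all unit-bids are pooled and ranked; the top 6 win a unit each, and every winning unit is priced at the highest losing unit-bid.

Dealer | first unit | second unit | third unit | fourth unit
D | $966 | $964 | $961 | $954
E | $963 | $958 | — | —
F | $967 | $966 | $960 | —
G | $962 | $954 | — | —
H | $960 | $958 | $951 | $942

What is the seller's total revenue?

Merging the schedules and taking the best 6: 967 (F-1), 966 (D-1), 966 (F-2), 964 (D-2), 963 (E-1), 962 (G-1)
Highest rejected unit-bid = $961.
Allocation: D 2, E 1, F 2, G 1. Every unit priced at $961.
Revenue = 6 × 961 = $5,766.

Total revenue: $5,766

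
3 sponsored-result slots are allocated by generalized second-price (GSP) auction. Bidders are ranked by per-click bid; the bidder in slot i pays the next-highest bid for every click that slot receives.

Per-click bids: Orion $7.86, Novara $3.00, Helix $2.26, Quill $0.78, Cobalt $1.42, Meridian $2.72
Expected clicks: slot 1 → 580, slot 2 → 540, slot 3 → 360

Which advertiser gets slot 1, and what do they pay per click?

Orion; $3.00 per click

Ranked by bid: $7.86 (Orion) > $3.00 (Novara) > $2.72 (Meridian) > $2.26 (Helix) > …
Slot 1 goes to the first-ranked bidder, Orion, who pays the next bid down: $3.00/click.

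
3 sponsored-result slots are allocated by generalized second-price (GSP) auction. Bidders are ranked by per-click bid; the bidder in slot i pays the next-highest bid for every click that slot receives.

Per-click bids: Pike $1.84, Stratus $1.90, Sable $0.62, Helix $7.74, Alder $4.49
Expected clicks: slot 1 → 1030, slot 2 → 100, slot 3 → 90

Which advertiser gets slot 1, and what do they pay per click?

Helix; $4.49 per click

Per-click bids in order: $7.74 (Helix) > $4.49 (Alder) > $1.90 (Stratus) > $1.84 (Pike) > …
Slot 1 goes to the first-ranked bidder, Helix, who pays the next bid down: $4.49/click.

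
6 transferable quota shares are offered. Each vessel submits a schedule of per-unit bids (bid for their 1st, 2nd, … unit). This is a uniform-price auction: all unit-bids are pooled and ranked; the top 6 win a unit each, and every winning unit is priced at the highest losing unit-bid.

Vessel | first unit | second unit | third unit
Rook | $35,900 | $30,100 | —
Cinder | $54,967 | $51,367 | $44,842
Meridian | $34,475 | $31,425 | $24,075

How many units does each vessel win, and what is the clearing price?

Pooled unit-bids ranked (top 6): 54,967 (Cinder-1), 51,367 (Cinder-2), 44,842 (Cinder-3), 35,900 (Rook-1), 34,475 (Meridian-1), 31,425 (Meridian-2)
The (k+1)-th unit-bid is $30,100.
Allocation: Cinder 3, Meridian 2, Rook 1.

Cinder 3, Meridian 2, Rook 1; clearing price $30,100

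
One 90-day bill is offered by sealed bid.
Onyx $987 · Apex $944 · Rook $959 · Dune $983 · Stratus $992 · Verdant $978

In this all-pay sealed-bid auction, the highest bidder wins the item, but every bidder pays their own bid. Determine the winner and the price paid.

Sorting bids: 992 (Stratus) > 987 (Onyx) > 983 (Dune) > 978 (Verdant) > 959 (Rook) > 944 (Apex)
Stratus wins with the top bid; all bids are sunk regardless.

Stratus pays $992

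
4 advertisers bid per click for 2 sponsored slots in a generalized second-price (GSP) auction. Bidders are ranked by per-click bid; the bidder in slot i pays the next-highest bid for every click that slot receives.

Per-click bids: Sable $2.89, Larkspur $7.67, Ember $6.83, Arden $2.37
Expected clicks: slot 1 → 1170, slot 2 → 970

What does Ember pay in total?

Per-click bids in order: $7.67 (Larkspur) > $6.83 (Ember) > $2.89 (Sable) > …
Ember holds slot 2 → pays next bid $2.89 × 970 clicks = $2803.30.

Ember pays $2803.30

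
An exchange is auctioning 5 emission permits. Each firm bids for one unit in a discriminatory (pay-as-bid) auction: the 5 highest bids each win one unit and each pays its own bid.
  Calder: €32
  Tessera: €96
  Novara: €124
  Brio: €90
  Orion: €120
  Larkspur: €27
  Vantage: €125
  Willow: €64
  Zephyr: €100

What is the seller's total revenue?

Sorting: 125 (Vantage), 124 (Novara), 120 (Orion), 100 (Zephyr), 96 (Tessera), 90 (Brio), 64 (Willow), …
Top 5: Vantage, Novara, Orion, Zephyr, Tessera.
Total revenue = 125 + 124 + 120 + 100 + 96 = €565.

Total revenue: €565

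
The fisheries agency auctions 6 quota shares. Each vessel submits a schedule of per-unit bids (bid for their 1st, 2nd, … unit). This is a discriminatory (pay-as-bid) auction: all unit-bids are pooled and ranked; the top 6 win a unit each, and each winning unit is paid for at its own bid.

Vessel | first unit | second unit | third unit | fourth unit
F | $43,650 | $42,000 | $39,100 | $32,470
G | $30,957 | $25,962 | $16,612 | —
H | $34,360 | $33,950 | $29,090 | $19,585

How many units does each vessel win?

F 4, H 2

All unit-bids, highest first — top 6: 43,650 (F-1), 42,000 (F-2), 39,100 (F-3), 34,360 (H-1), 33,950 (H-2), 32,470 (F-4)
Next rejected bid: $30,957 (not a price — pay-as-bid).
Allocation: F 4, H 2.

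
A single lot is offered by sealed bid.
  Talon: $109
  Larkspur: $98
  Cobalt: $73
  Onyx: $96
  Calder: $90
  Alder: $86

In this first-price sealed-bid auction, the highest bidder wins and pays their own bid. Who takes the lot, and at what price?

Talon pays $109

Bids in order: 109 (Talon) > 98 (Larkspur) > 96 (Onyx) > 90 (Calder) > 86 (Alder) > 73 (Cobalt)
Talon has the highest bid and pays exactly that: $109.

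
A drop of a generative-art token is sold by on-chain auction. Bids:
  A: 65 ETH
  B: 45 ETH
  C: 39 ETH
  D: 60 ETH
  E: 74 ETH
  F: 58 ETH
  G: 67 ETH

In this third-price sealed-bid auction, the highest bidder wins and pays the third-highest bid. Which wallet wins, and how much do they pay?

E pays 65 ETH

Rule: the highest bidder wins and pays the third-highest bid.
Bids in order: 74 (E) > 67 (G) > 65 (A) > 60 (D) > 58 (F) > 45 (B) > …
E is highest; pays the third-highest bid, 65 ETH.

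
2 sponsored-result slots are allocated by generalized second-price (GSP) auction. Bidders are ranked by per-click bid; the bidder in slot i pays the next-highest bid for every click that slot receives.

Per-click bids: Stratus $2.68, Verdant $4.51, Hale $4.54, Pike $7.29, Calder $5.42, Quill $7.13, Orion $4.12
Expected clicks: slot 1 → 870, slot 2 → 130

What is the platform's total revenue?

Total revenue: $6907.70

Sorting advertisers: $7.29 (Pike) > $7.13 (Quill) > $5.42 (Calder) > …
Slot 1: Pike pays $7.13 × 870 = $6203.10
Slot 2: Quill pays $5.42 × 130 = $704.60
Total = $6907.70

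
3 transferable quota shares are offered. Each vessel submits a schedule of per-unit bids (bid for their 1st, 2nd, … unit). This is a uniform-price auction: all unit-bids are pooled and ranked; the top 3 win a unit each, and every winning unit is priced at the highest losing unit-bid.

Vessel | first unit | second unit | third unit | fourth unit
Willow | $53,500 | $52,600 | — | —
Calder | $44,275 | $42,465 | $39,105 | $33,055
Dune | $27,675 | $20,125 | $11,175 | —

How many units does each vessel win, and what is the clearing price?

Merging the schedules and taking the best 3: 53,500 (Willow-1), 52,600 (Willow-2), 44,275 (Calder-1)
First bid not allocated: $42,465.
Allocation: Calder 1, Willow 2.

Calder 1, Willow 2; clearing price $42,465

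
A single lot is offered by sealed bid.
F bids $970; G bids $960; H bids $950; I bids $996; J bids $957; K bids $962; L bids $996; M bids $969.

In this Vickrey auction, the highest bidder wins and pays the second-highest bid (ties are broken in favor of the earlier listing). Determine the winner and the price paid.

I pays $996

Rule: the highest bidder wins and pays the second-highest bid.
Bids in order: 996 (I) > 996 (L) > 970 (F) > 969 (M) > 962 (K) > 960 (G) > …
Tie at $996 → I wins by tie-break.
I wins with the highest bid; price is set by the runner-up at $996.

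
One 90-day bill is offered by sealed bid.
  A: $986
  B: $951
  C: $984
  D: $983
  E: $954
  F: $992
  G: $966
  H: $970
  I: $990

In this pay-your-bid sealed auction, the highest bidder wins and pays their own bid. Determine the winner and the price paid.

Sorting bids: 992 (F) > 990 (I) > 986 (A) > 984 (C) > 983 (D) > 970 (H) > …
F has the highest bid and pays exactly that: $992.

F pays $992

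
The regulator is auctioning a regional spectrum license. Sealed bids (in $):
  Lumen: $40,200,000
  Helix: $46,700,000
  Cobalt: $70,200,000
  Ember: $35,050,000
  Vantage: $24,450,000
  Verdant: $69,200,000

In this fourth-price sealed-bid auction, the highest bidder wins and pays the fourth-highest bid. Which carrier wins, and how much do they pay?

Bids in order: 70,200,000 (Cobalt) > 69,200,000 (Verdant) > 46,700,000 (Helix) > 40,200,000 (Lumen) > 35,050,000 (Ember) > 24,450,000 (Vantage)
Cobalt wins; payment is bid #4 in the ranking = $40,200,000.

Cobalt pays $40,200,000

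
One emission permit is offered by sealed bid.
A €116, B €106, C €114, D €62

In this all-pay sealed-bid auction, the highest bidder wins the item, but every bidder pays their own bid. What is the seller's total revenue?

Bids in order: 116 (A) > 114 (C) > 106 (B) > 62 (D)
A wins with the top bid; all bids are sunk regardless.
Every bidder forfeits their bid regardless of winning.
Revenue = 116 + 106 + 114 + 62 = €398.

Total revenue: €398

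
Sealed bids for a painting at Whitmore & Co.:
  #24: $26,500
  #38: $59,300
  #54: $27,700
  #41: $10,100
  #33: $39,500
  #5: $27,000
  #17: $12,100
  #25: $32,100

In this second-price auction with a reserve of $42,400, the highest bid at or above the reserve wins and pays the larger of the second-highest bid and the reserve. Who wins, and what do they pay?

#38 pays $42,400

Rule: the highest bid at or above the reserve wins and pays the larger of the second-highest bid and the reserve.
Bids in order: 59,300 (#38) > 39,500 (#33) > 32,100 (#25) > 27,700 (#54) > 27,000 (#5) > 26,500 (#24) > …
#38 has the top bid at or above the reserve ($59,300).
Second-highest bid $39,500 is below the reserve $42,400, so the reserve binds → payment $42,400.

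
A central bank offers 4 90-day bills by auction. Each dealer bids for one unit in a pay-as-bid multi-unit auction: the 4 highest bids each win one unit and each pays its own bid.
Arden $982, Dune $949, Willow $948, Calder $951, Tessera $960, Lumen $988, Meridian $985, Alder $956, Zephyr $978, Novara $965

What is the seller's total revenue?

Total revenue: $3,933

Ordering the bids: 988 (Lumen), 985 (Meridian), 982 (Arden), 978 (Zephyr), 965 (Novara), 960 (Tessera), …
The 4 highest are Lumen, Meridian, Arden, Zephyr.
Total revenue = 988 + 985 + 982 + 978 = $3,933.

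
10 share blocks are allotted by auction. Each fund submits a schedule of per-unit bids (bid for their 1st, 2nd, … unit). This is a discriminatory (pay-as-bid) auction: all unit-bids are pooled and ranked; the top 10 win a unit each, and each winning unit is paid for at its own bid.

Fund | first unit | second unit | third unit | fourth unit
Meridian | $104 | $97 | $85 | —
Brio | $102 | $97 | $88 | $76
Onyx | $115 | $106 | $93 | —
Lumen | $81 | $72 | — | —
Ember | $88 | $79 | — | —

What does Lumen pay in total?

Lumen pays $0

Pooled unit-bids ranked (top 10): 115 (Onyx-1), 106 (Onyx-2), 104 (Meridian-1), 102 (Brio-1), 97 (Meridian-2), 97 (Brio-2), 93 (Onyx-3), 88 (Brio-3), 88 (Ember-1), 85 (Meridian-3)
Next rejected bid: $81 (not a price — pay-as-bid).
Lumen wins no units.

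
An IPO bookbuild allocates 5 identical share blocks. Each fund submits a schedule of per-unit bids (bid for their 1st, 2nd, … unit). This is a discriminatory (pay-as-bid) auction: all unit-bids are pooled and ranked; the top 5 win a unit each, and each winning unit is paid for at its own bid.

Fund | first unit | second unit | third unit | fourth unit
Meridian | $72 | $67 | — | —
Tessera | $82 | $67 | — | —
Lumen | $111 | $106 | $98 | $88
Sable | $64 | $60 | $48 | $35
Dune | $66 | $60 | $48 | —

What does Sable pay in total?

Sable pays $0

Pooled unit-bids ranked (top 5): 111 (Lumen-1), 106 (Lumen-2), 98 (Lumen-3), 88 (Lumen-4), 82 (Tessera-1)
Next rejected bid: $72 (not a price — pay-as-bid).
Sable wins no units.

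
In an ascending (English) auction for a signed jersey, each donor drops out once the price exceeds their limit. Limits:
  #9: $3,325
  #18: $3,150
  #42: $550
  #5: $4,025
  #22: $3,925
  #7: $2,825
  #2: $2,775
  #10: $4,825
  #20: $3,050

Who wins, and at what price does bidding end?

#10 wins at $4,025

Sorting limits: 4,825 (#10) > 4,025 (#5) > 3,925 (#22) > 3,325 (#9) > 3,150 (#18) > 3,050 (#20) > …
Bidding ends when #5 exits at $4,025; #10 takes it.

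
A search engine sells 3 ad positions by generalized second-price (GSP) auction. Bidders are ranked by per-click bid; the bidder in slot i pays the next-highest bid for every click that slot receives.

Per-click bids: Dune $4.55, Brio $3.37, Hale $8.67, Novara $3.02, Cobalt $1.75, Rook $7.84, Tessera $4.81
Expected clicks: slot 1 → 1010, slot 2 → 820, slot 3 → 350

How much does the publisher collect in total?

Total revenue: $13455.10

Ranked by bid: $8.67 (Hale) > $7.84 (Rook) > $4.81 (Tessera) > $4.55 (Dune) > …
Slot 1: Hale pays $7.84 × 1010 = $7918.40
Slot 2: Rook pays $4.81 × 820 = $3944.20
Slot 3: Tessera pays $4.55 × 350 = $1592.50
Total = $13455.10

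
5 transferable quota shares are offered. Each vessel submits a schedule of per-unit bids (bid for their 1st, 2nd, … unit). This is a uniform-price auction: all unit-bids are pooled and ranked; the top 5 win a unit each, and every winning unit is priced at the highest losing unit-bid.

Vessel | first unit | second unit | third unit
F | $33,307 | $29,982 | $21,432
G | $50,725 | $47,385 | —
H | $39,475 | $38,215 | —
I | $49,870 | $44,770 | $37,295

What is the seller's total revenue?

All unit-bids, highest first — top 5: 50,725 (G-1), 49,870 (I-1), 47,385 (G-2), 44,770 (I-2), 39,475 (H-1)
Highest rejected unit-bid = $38,215.
Allocation: G 2, H 1, I 2. Every unit priced at $38,215.
Revenue = 5 × 38,215 = $191,075.

Total revenue: $191,075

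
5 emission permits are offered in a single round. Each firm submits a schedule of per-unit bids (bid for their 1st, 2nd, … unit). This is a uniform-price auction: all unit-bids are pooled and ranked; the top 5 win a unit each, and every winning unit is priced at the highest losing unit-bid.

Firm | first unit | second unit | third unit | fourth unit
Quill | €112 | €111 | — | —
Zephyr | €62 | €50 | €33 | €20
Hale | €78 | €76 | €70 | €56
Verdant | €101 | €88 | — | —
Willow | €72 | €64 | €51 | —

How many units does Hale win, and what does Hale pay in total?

Hale: 1 unit, pays €76

Merging the schedules and taking the best 5: 112 (Quill-1), 111 (Quill-2), 101 (Verdant-1), 88 (Verdant-2), 78 (Hale-1)
Highest rejected unit-bid = €76.
Hale wins 1 unit(s) at €76 each.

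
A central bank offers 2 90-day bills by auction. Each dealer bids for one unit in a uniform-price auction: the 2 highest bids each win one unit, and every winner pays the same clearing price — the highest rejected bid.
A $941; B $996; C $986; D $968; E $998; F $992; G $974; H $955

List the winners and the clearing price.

Ordering the bids: 998 (E), 996 (B), 992 (F), 986 (C), …
Winners (2 units): E, B.
Clearing price = highest rejected bid = $992.

E, B; each pays $992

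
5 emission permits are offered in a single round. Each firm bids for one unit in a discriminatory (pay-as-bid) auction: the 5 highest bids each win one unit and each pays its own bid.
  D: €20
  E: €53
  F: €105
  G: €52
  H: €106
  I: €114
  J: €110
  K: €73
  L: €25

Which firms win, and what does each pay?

I €114, J €110, H €106, F €105, K €73

Bids ranked high→low: 114 (I), 110 (J), 106 (H), 105 (F), 73 (K), 53 (E), 52 (G), …
The 5 highest are I, J, H, F, K.
Each winner pays its own bid: I €114, J €110, H €106, F €105, K €73.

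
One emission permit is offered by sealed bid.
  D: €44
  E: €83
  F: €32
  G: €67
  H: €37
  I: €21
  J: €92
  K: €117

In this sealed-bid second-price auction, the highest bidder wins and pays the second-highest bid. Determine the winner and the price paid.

Sorting bids: 117 (K) > 92 (J) > 83 (E) > 67 (G) > 44 (D) > 37 (H) > …
Second-price: K pays J's bid of €92.

K pays €92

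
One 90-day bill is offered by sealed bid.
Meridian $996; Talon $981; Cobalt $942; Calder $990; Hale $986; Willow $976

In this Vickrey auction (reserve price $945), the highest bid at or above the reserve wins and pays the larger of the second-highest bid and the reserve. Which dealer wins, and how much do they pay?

Rule: the highest bid at or above the reserve wins and pays the larger of the second-highest bid and the reserve.
Sorting bids: 996 (Meridian) > 990 (Calder) > 986 (Hale) > 981 (Talon) > 976 (Willow) > 942 (Cobalt)
Meridian has the top bid at or above the reserve ($996).
Second-highest bid $990 exceeds the reserve $945 → payment $990.

Meridian pays $990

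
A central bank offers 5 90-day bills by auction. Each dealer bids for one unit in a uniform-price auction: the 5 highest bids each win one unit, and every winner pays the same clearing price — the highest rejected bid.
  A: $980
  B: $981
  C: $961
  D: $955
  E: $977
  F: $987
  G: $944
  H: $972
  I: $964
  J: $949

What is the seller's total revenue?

Total revenue: $4,820

Sorting: 987 (F), 981 (B), 980 (A), 977 (E), 972 (H), 964 (I), 961 (C), …
Winners (5 units): F, B, A, E, H.
Highest unsuccessful bid: $964 → clearing price.
Total revenue = 5 × $964 = $4,820.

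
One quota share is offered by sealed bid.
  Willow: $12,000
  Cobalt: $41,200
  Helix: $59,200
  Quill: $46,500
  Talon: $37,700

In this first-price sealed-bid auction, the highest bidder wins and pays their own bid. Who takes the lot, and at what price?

Bids ranked: 59,200 (Helix) > 46,500 (Quill) > 41,200 (Cobalt) > 37,700 (Talon) > 12,000 (Willow)
Helix is highest → pays own bid, $59,200.

Helix pays $59,200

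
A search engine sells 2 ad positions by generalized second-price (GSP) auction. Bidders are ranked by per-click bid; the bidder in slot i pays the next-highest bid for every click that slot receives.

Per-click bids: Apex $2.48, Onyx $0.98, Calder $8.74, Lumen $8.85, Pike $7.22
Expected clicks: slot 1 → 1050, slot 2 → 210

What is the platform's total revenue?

Ranked by bid: $8.85 (Lumen) > $8.74 (Calder) > $7.22 (Pike) > …
Slot 1: Lumen pays $8.74 × 1050 = $9177.00
Slot 2: Calder pays $7.22 × 210 = $1516.20
Total = $10693.20

Total revenue: $10693.20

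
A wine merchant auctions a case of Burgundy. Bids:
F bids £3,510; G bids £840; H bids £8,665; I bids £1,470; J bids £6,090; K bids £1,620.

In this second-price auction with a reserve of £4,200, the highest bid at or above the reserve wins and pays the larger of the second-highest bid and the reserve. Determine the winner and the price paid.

H pays £6,090

Sorting bids: 8,665 (H) > 6,090 (J) > 3,510 (F) > 1,620 (K) > 1,470 (I) > 840 (G)
H has the top bid at or above the reserve (£8,665).
max(second-highest £6,090, reserve £4,200) = £6,090; the reserve does not bind.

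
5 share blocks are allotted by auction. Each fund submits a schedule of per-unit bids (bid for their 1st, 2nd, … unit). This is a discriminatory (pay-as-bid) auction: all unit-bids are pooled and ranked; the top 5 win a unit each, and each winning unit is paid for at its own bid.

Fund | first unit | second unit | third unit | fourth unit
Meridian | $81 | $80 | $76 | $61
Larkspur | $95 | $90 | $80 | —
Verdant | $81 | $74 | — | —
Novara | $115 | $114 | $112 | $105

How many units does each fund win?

Larkspur 1, Novara 4

All unit-bids, highest first — top 5: 115 (Novara-1), 114 (Novara-2), 112 (Novara-3), 105 (Novara-4), 95 (Larkspur-1)
Next rejected bid: $90 (not a price — pay-as-bid).
Allocation: Larkspur 1, Novara 4.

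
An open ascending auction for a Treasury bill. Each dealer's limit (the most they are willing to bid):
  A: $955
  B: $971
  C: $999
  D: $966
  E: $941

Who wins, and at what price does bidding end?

C wins at $971

Sorting limits: 999 (C) > 971 (B) > 966 (D) > 955 (A) > 941 (E)
B is the last rival to drop out, at $971; C remains and wins at that price.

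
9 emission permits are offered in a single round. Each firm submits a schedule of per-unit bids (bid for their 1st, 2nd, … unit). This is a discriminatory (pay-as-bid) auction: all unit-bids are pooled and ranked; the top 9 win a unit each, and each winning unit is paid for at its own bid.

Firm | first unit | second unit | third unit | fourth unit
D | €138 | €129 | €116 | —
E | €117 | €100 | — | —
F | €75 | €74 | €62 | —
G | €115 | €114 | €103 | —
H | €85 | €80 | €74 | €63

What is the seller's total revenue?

Total revenue: €1,017

Merging the schedules and taking the best 9: 138 (D-1), 129 (D-2), 117 (E-1), 116 (D-3), 115 (G-1), 114 (G-2), 103 (G-3), 100 (E-2), 85 (H-1)
Next rejected bid: €80 (not a price — pay-as-bid).
Each winning unit pays its own bid.
Revenue = 138 + 129 + 117 + 116 + 115 + 114 + 103 + 100 + 85 = €1,017.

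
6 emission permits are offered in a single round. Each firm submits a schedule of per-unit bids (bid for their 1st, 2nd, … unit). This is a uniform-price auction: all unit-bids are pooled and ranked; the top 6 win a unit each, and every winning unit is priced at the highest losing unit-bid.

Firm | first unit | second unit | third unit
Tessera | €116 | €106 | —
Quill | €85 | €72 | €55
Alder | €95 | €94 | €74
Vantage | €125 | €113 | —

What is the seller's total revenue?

Total revenue: €510

Merging the schedules and taking the best 6: 125 (Vantage-1), 116 (Tessera-1), 113 (Vantage-2), 106 (Tessera-2), 95 (Alder-1), 94 (Alder-2)
Highest rejected unit-bid = €85.
Allocation: Alder 2, Tessera 2, Vantage 2. Every unit priced at €85.
Revenue = 6 × 85 = €510.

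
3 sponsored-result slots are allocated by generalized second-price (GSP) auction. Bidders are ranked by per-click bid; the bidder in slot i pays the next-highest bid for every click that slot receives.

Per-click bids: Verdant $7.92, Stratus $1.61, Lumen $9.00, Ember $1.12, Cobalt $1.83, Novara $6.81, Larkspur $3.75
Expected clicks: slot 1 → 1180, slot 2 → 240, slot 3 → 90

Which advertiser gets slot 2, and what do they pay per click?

Verdant; $6.81 per click

Per-click bids in order: $9.00 (Lumen) > $7.92 (Verdant) > $6.81 (Novara) > $3.75 (Larkspur) > …
Slot 2 goes to the second-ranked bidder, Verdant, who pays the next bid down: $6.81/click.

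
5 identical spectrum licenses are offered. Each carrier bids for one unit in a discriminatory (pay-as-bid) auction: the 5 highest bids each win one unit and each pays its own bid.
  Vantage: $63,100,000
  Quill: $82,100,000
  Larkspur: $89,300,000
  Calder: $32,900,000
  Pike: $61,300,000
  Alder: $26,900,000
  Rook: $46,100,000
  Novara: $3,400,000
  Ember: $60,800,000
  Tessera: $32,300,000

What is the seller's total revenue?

Ordering the bids: 89,300,000 (Larkspur), 82,100,000 (Quill), 63,100,000 (Vantage), 61,300,000 (Pike), 60,800,000 (Ember), 46,100,000 (Rook), 32,900,000 (Calder), …
Top 5: Larkspur, Quill, Vantage, Pike, Ember.
Total revenue = 89,300,000 + 82,100,000 + 63,100,000 + 61,300,000 + 60,800,000 = $356,600,000.

Total revenue: $356,600,000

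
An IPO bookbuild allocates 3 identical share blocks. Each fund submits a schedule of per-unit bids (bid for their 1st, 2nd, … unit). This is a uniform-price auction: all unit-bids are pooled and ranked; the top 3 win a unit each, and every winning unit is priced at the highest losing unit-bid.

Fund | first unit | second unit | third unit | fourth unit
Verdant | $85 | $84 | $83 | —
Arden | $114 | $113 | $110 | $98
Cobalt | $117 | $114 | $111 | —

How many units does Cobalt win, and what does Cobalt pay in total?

Pooled unit-bids ranked (top 3): 117 (Cobalt-1), 114 (Arden-1), 114 (Cobalt-2)
The (k+1)-th unit-bid is $113.
Cobalt wins 2 unit(s) at $113 each.

Cobalt: 2 units, pays $226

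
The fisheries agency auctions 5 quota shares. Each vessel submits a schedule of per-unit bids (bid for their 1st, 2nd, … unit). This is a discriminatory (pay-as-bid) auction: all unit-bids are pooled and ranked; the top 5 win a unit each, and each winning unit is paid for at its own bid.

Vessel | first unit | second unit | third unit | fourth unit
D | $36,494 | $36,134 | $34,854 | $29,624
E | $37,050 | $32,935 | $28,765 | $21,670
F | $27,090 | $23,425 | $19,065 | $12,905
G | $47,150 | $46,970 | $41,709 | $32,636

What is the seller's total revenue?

Total revenue: $209,373

Merging the schedules and taking the best 5: 47,150 (G-1), 46,970 (G-2), 41,709 (G-3), 37,050 (E-1), 36,494 (D-1)
Next rejected bid: $36,134 (not a price — pay-as-bid).
Each winning unit pays its own bid.
Revenue = 47,150 + 46,970 + 41,709 + 37,050 + 36,494 = $209,373.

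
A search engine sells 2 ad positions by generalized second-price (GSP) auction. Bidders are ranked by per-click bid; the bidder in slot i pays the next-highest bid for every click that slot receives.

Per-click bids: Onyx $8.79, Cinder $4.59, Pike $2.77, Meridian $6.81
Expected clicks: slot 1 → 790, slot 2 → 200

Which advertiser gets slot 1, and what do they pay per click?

Per-click bids in order: $8.79 (Onyx) > $6.81 (Meridian) > $4.59 (Cinder) > …
Slot 1 goes to the first-ranked bidder, Onyx, who pays the next bid down: $6.81/click.

Onyx; $6.81 per click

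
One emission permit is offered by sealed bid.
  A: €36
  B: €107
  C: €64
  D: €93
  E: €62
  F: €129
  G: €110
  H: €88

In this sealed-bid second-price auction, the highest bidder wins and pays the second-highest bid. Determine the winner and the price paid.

Rule: the highest bidder wins and pays the second-highest bid.
Bids in order: 129 (F) > 110 (G) > 107 (B) > 93 (D) > 88 (H) > 64 (C) > …
F wins with the highest bid; price is set by the runner-up at €110.

F pays €110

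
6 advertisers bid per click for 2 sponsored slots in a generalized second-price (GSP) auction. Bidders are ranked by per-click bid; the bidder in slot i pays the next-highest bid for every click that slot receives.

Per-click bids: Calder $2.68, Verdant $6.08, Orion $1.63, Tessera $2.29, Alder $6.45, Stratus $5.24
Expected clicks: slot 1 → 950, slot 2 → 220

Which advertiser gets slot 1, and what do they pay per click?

Per-click bids in order: $6.45 (Alder) > $6.08 (Verdant) > $5.24 (Stratus) > …
Slot 1 goes to the first-ranked bidder, Alder, who pays the next bid down: $6.08/click.

Alder; $6.08 per click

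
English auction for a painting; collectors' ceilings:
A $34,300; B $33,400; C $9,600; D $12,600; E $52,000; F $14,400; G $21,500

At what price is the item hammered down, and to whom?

E wins at $34,300

Sorting limits: 52,000 (E) > 34,300 (A) > 33,400 (B) > 21,500 (G) > 14,400 (F) > 12,600 (D) > …
Bidding ends when A exits at $34,300; E takes it.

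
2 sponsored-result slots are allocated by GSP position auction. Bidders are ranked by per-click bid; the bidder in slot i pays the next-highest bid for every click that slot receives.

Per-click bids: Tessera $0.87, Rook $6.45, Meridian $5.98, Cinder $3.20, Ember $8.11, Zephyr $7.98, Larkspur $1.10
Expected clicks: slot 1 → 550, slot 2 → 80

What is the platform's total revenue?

Sorting advertisers: $8.11 (Ember) > $7.98 (Zephyr) > $6.45 (Rook) > …
Slot 1: Ember pays $7.98 × 550 = $4389.00
Slot 2: Zephyr pays $6.45 × 80 = $516.00
Total = $4905.00

Total revenue: $4905.00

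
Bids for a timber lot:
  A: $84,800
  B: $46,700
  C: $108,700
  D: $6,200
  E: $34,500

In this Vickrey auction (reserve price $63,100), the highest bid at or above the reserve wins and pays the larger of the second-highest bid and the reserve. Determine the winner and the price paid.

C pays $84,800

Vickrey auction (reserve price $63,100): the highest bid at or above the reserve wins and pays the larger of the second-highest bid and the reserve.
Bids in order: 108,700 (C) > 84,800 (A) > 46,700 (B) > 34,500 (E) > 6,200 (D)
C has the top bid at or above the reserve ($108,700).
Second-highest bid $84,800 exceeds the reserve $63,100 → payment $84,800.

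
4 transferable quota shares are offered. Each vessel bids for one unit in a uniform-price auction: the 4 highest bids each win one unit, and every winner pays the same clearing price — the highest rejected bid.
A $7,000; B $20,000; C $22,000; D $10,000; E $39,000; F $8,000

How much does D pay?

D pays $8,000

Bids ranked high→low: 39,000 (E), 22,000 (C), 20,000 (B), 10,000 (D), 8,000 (F), 7,000 (A)
Winners (4 units): E, C, B, D.
First losing bid is F's $8,000, which sets the uniform price.
D wins → pays $8,000.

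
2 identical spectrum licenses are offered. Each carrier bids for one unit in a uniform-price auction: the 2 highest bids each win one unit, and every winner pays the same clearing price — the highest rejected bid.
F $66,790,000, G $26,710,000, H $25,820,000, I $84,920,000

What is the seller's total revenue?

Bids ranked high→low: 84,920,000 (I), 66,790,000 (F), 26,710,000 (G), 25,820,000 (H)
Top 2: I, F.
Highest unsuccessful bid: $26,710,000 → clearing price.
Total revenue = 2 × $26,710,000 = $53,420,000.

Total revenue: $53,420,000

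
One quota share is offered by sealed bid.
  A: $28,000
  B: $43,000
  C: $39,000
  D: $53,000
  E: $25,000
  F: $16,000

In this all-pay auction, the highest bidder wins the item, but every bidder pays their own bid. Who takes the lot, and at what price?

D pays $53,000

All-pay auction: the highest bidder wins the item, but every bidder pays their own bid.
Sorting bids: 53,000 (D) > 43,000 (B) > 39,000 (C) > 28,000 (A) > 25,000 (E) > 16,000 (F)
D wins with the top bid; all bids are sunk regardless.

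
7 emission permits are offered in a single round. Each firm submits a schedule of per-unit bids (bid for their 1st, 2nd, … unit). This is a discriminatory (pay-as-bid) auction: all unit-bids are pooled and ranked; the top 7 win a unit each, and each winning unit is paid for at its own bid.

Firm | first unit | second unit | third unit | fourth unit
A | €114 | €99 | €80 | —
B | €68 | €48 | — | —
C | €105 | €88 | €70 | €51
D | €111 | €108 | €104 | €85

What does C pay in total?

C pays €193

Pooled unit-bids ranked (top 7): 114 (A-1), 111 (D-1), 108 (D-2), 105 (C-1), 104 (D-3), 99 (A-2), 88 (C-2)
Next rejected bid: €85 (not a price — pay-as-bid).
C's winning unit-bids: 105 + 88 = €193.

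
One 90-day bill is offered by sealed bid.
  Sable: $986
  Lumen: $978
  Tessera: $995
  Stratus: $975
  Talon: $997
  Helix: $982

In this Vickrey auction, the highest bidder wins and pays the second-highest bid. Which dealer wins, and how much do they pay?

Talon pays $995

Vickrey auction: the highest bidder wins and pays the second-highest bid.
Bids ranked: 997 (Talon) > 995 (Tessera) > 986 (Sable) > 982 (Helix) > 978 (Lumen) > 975 (Stratus)
Second-price: Talon pays Tessera's bid of $995.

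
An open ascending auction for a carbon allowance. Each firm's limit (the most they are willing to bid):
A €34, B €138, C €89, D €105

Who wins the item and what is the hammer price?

Open ascending-bid auction: the price rises until one bidder remains; the winner pays the price at which the last rival dropped out.
Sorting limits: 138 (B) > 105 (D) > 89 (C) > 34 (A)
D is the last rival to drop out, at €105; B remains and wins at that price.

B wins at €105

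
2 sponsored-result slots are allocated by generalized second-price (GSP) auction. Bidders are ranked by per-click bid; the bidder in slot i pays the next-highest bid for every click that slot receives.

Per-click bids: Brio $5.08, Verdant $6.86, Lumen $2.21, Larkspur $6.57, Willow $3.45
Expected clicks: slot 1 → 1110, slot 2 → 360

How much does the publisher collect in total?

Sorting advertisers: $6.86 (Verdant) > $6.57 (Larkspur) > $5.08 (Brio) > …
Slot 1: Verdant pays $6.57 × 1110 = $7292.70
Slot 2: Larkspur pays $5.08 × 360 = $1828.80
Total = $9121.50

Total revenue: $9121.50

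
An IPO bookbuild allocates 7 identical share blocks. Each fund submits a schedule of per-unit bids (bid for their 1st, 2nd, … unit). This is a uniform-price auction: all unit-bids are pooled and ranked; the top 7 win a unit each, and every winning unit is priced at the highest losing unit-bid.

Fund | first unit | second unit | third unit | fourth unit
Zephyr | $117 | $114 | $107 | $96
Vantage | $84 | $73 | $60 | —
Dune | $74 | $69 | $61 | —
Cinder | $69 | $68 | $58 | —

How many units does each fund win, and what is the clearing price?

Dune 1, Vantage 2, Zephyr 4; clearing price $69

All unit-bids, highest first — top 7: 117 (Zephyr-1), 114 (Zephyr-2), 107 (Zephyr-3), 96 (Zephyr-4), 84 (Vantage-1), 74 (Dune-1), 73 (Vantage-2)
The (k+1)-th unit-bid is $69.
Allocation: Dune 1, Vantage 2, Zephyr 4.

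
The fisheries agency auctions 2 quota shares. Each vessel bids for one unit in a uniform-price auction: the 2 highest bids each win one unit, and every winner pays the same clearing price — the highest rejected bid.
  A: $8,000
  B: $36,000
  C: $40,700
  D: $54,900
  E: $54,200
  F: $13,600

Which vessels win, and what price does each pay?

Bids ranked high→low: 54,900 (D), 54,200 (E), 40,700 (C), 36,000 (B), …
The 2 highest are D, E.
Clearing price = highest rejected bid = $40,700.

D, E; each pays $40,700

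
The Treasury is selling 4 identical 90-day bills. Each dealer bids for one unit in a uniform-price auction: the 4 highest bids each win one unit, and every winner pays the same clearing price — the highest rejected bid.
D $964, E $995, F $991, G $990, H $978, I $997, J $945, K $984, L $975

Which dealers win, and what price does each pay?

I, E, F, G; each pays $984

Sorting: 997 (I), 995 (E), 991 (F), 990 (G), 984 (K), 978 (H), …
The 4 highest are I, E, F, G.
First losing bid is K's $984, which sets the uniform price.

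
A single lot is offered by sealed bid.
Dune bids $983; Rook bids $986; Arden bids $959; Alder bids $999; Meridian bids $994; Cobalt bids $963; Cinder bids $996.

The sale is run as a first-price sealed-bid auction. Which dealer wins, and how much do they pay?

Alder pays $999

First-price sealed-bid auction: the highest bidder wins and pays their own bid.
Bids ranked: 999 (Alder) > 996 (Cinder) > 994 (Meridian) > 986 (Rook) > 983 (Dune) > 963 (Cobalt) > …
First-price: Alder pays what they bid, $999.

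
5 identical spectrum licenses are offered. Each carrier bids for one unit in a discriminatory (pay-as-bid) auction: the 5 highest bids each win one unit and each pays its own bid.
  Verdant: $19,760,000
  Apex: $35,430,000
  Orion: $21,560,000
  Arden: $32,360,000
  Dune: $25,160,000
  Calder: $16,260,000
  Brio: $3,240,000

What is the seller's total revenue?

Total revenue: $134,270,000

Sorting: 35,430,000 (Apex), 32,360,000 (Arden), 25,160,000 (Dune), 21,560,000 (Orion), 19,760,000 (Verdant), 16,260,000 (Calder), 3,240,000 (Brio)
Top 5: Apex, Arden, Dune, Orion, Verdant.
Total revenue = 35,430,000 + 32,360,000 + 25,160,000 + 21,560,000 + 19,760,000 = $134,270,000.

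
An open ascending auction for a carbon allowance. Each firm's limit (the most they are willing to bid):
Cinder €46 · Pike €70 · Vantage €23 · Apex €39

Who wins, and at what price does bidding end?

Rule: the price rises until one bidder remains; the winner pays the price at which the last rival dropped out.
Sorting limits: 70 (Pike) > 46 (Cinder) > 39 (Apex) > 23 (Vantage)
Once the price passes €46, only Pike is left; the hammer falls at Cinder's limit of €46.

Pike wins at €46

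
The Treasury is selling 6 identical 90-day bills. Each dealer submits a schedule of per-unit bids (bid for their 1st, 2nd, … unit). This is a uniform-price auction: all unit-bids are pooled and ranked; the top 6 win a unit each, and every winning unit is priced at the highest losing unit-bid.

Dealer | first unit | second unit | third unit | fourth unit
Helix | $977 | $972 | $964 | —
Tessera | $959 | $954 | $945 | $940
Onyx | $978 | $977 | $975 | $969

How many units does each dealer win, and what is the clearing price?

Pooled unit-bids ranked (top 6): 978 (Onyx-1), 977 (Helix-1), 977 (Onyx-2), 975 (Onyx-3), 972 (Helix-2), 969 (Onyx-4)
The (k+1)-th unit-bid is $964.
Allocation: Helix 2, Onyx 4.

Helix 2, Onyx 4; clearing price $964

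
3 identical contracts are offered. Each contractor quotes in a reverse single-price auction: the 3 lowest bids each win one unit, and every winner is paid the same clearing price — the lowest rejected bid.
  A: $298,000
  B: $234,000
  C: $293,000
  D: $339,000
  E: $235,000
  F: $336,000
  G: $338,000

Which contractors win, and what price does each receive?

B, E, C; each is paid $298,000

Ordering the bids: 234,000 (B), 235,000 (E), 293,000 (C), 298,000 (A), 336,000 (F), …
Lowest 3: B, E, C.
First losing bid is A's $298,000, which sets the uniform price.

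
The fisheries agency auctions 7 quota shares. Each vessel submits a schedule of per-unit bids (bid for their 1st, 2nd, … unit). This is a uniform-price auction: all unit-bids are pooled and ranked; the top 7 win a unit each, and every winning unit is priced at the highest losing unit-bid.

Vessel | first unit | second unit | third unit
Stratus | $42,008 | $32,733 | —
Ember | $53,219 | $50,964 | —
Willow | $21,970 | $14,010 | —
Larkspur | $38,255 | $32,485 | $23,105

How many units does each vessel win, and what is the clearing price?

Merging the schedules and taking the best 7: 53,219 (Ember-1), 50,964 (Ember-2), 42,008 (Stratus-1), 38,255 (Larkspur-1), 32,733 (Stratus-2), 32,485 (Larkspur-2), 23,105 (Larkspur-3)
The (k+1)-th unit-bid is $21,970.
Allocation: Ember 2, Larkspur 3, Stratus 2.

Ember 2, Larkspur 3, Stratus 2; clearing price $21,970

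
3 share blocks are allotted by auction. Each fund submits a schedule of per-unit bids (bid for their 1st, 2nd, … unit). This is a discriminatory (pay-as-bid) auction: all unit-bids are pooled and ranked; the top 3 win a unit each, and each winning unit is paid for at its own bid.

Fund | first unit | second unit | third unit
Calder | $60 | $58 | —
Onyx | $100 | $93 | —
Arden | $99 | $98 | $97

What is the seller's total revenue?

All unit-bids, highest first — top 3: 100 (Onyx-1), 99 (Arden-1), 98 (Arden-2)
Next rejected bid: $97 (not a price — pay-as-bid).
Each winning unit pays its own bid.
Revenue = 100 + 99 + 98 = $297.

Total revenue: $297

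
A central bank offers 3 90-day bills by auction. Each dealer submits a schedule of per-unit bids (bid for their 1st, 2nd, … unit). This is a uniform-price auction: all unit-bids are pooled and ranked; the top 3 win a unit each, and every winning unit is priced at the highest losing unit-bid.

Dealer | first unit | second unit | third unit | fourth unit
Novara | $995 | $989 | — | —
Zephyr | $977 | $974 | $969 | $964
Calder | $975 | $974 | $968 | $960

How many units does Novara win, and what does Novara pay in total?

Novara: 2 units, pays $1,950

Merging the schedules and taking the best 3: 995 (Novara-1), 989 (Novara-2), 977 (Zephyr-1)
First bid not allocated: $975.
Novara wins 2 unit(s) at $975 each.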